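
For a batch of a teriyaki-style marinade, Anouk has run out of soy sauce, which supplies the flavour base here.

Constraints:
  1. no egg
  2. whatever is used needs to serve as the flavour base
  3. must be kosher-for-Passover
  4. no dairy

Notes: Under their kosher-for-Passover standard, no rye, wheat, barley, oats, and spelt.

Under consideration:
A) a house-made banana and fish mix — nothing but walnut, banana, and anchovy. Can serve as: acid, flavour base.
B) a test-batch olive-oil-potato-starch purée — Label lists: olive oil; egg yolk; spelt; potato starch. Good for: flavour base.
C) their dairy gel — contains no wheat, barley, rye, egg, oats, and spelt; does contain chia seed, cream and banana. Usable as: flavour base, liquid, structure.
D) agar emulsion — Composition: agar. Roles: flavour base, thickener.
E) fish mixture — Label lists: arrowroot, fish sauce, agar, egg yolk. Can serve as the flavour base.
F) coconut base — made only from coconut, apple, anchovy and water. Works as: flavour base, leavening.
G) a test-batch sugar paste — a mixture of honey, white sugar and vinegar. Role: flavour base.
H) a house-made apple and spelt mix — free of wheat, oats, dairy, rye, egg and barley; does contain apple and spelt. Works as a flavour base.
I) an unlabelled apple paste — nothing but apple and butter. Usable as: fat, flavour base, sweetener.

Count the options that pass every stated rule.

4

A: only anchovy, walnut and banana; none excluded — OK
B: has spelt, so not kosher-for-Passover; has egg yolk, so not egg-free — out
C: has cream, so not dairy-free — reject
D: only agar; none excluded — valid
E: has egg yolk, so not egg-free — reject
F: works as a flavour base, kosher-for-Passover, no egg — valid
G: only honey, white sugar, and vinegar; none excluded — valid
H: has spelt, so not kosher-for-Passover — no
I: has butter, so not dairy-free — reject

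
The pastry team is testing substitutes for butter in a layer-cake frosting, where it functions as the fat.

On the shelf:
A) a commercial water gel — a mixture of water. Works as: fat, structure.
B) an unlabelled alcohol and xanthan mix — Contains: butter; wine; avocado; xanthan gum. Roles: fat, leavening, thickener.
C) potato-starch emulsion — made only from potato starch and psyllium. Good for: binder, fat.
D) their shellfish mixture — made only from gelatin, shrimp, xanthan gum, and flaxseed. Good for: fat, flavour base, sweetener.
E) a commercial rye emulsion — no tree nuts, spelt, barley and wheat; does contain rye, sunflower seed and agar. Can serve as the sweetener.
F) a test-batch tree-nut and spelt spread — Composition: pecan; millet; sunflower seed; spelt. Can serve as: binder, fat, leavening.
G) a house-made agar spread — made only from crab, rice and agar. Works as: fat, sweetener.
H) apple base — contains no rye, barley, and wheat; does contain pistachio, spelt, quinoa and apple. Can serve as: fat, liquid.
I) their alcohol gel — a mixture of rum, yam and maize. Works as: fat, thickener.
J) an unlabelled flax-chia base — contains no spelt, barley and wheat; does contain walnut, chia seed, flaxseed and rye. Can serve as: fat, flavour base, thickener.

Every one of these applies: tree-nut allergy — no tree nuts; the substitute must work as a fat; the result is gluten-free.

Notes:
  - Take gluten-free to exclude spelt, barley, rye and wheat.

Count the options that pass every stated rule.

6

A: every rule checks out — valid
B: gluten-free, no tree nuts — valid
C: works as a fat, gluten-free, no tree nuts — OK
D: nothing on the exclusion list — valid
E: not usable as a fat; has rye, so not gluten-free — no
F: has spelt, so not gluten-free; has pecan, so not tree-nut-free — reject
G: all constraints satisfied — keep
H: has spelt, so not gluten-free; has pistachio, so not tree-nut-free — reject
I: gluten-free, no tree nuts — OK
J: has rye, so not gluten-free; has walnut, so not tree-nut-free — no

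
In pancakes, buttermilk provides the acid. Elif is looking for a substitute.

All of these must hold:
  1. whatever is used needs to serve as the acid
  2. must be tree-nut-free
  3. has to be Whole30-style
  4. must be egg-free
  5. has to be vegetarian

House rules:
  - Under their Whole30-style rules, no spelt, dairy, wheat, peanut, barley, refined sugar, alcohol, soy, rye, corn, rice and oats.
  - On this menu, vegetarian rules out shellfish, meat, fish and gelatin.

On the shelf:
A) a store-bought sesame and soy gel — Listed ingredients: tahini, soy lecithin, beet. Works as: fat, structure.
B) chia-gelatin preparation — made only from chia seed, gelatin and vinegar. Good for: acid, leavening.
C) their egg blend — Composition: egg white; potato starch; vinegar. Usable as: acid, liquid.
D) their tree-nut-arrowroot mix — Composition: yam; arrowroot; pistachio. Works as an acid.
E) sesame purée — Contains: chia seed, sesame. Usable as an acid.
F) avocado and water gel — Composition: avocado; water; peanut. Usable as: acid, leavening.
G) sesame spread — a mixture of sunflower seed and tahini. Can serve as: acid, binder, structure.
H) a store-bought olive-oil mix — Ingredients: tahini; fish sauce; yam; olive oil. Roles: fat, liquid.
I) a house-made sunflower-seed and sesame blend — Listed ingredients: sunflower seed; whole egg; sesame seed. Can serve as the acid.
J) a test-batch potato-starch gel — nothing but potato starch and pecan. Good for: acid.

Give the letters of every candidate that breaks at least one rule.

A: not usable as an acid; has soy lecithin, so not Whole30-style — out
B: has gelatin, so not vegetarian — no
C: has egg white, so not egg-free — out
D: has pistachio, so not tree-nut-free — no
E: nothing on the exclusion list — OK
F: has peanut, so not Whole30-style — no
G: only tahini and sunflower seed; none excluded — keep
H: not usable as an acid; has fish sauce, so not vegetarian — out
I: has whole egg, so not egg-free — no
J: has pecan, so not tree-nut-free — reject

A, B, C, D, F, H, I, J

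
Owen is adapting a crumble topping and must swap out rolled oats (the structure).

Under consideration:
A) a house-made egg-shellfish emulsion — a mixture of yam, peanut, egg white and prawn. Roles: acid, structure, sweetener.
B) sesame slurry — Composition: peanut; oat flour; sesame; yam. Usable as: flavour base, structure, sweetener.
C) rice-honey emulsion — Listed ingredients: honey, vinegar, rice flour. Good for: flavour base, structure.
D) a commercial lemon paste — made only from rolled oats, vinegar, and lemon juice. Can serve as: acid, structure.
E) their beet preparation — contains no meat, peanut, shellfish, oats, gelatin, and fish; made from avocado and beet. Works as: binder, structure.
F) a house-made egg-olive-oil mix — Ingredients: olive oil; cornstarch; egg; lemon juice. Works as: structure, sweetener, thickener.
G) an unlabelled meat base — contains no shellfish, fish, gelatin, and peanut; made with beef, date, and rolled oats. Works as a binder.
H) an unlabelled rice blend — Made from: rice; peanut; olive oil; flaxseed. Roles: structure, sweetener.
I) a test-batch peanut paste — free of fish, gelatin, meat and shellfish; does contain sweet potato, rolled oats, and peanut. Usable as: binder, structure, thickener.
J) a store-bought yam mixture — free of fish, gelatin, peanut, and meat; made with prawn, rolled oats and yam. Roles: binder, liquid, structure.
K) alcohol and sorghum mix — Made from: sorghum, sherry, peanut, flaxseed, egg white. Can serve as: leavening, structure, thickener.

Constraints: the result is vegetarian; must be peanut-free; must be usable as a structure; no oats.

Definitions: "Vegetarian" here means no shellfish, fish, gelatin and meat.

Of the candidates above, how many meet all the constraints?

3

A: has prawn, so not vegetarian; has peanut, so not peanut-free — out
B: has peanut, so not peanut-free; has oat flour, so not oat-free — reject
C: works as a structure, no oats, no peanut — keep
D: has rolled oats, so not oat-free — no
E: all constraints satisfied — valid
F: works as a structure, vegetarian, no oats — keep
G: not usable as a structure; has beef, so not vegetarian (and 1 more) — out
H: has peanut, so not peanut-free — reject
I: has peanut, so not peanut-free; has rolled oats, so not oat-free — reject
J: has prawn, so not vegetarian; has rolled oats, so not oat-free — reject
K: has peanut, so not peanut-free — out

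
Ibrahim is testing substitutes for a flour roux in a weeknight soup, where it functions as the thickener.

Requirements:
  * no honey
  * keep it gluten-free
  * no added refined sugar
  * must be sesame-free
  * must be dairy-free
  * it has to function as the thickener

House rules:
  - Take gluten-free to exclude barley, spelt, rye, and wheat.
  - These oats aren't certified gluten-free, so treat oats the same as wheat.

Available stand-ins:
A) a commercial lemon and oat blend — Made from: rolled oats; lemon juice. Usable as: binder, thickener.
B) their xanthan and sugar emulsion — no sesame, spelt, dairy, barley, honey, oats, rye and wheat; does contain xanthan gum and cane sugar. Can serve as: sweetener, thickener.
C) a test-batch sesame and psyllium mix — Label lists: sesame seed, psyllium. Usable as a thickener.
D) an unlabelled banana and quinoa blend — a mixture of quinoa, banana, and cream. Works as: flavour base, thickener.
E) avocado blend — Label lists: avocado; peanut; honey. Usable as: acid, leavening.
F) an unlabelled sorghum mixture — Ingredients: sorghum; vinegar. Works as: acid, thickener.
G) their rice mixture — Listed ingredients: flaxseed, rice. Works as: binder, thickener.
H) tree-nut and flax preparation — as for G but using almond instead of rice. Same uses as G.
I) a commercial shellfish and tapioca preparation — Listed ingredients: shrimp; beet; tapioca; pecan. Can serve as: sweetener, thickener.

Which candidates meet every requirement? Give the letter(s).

F, G, H, I

A: has rolled oats, so not gluten-free — out
B: has cane sugar, so not no-added-sugar — no
C: has sesame seed, so not sesame-free — out
D: has cream, so not dairy-free — reject
E: not usable as a thickener; has honey, so not honey-free — reject
F: no dairy, no honey — OK
G: only rice and flaxseed; none excluded — keep
H: every rule checks out — OK
I: every rule checks out — valid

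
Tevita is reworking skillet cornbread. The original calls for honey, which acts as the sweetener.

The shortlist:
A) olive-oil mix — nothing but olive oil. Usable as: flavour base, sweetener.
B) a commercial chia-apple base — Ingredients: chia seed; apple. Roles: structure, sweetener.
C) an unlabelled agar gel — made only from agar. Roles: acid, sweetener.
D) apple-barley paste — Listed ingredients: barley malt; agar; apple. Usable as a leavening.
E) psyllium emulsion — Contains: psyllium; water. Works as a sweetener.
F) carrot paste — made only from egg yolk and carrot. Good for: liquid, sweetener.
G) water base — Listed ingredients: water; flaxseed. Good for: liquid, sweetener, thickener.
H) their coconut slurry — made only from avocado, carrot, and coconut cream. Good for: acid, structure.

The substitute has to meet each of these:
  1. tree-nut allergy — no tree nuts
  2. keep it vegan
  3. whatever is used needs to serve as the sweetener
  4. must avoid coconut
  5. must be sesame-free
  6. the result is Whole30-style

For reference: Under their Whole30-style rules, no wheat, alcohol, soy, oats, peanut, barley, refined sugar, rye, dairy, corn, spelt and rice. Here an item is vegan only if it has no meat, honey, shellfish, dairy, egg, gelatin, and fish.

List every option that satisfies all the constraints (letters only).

A, B, C, E, G

A: nothing on the exclusion list — OK
B: nothing on the exclusion list — valid
C: nothing on the exclusion list — OK
D: not usable as a sweetener; has barley malt, so not Whole30-style — no
E: only psyllium and water; none excluded — keep
F: has egg yolk, so not vegan — no
G: every rule checks out — OK
H: not usable as a sweetener; has coconut cream, so not coconut-free — reject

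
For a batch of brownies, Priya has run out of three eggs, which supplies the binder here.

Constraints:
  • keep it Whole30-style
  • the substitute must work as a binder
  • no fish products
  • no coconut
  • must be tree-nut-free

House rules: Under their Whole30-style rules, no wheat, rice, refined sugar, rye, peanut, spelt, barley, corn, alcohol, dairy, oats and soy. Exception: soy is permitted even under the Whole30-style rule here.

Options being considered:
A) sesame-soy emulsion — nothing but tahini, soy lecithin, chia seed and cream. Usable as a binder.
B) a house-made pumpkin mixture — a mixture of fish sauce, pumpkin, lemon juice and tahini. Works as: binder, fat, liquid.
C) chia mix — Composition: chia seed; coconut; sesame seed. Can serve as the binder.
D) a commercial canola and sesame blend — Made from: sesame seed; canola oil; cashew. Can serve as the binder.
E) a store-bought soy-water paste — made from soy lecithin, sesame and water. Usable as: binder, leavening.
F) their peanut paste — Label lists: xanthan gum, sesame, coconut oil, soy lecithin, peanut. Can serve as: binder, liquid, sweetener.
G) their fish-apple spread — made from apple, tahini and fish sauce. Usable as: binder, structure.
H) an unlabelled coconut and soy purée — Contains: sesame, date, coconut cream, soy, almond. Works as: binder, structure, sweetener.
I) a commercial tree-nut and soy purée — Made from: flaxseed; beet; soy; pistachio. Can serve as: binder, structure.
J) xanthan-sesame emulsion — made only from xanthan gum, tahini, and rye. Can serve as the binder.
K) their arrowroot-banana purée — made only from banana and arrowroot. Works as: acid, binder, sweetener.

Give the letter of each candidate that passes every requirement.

E, K

A: has cream, so not Whole30-style — out
B: has fish sauce, so not fish-free — reject
C: has coconut, so not coconut-free — no
D: has cashew, so not tree-nut-free — reject
E: soy is permitted under the Whole30-style carve-out; nothing else excluded — keep
F: has peanut, so not Whole30-style; has coconut oil, so not coconut-free — out
G: has fish sauce, so not fish-free — reject
H: has coconut cream, so not coconut-free; has almond, so not tree-nut-free — out
I: has pistachio, so not tree-nut-free — reject
J: has rye, so not Whole30-style — reject
K: only arrowroot and banana; none excluded — valid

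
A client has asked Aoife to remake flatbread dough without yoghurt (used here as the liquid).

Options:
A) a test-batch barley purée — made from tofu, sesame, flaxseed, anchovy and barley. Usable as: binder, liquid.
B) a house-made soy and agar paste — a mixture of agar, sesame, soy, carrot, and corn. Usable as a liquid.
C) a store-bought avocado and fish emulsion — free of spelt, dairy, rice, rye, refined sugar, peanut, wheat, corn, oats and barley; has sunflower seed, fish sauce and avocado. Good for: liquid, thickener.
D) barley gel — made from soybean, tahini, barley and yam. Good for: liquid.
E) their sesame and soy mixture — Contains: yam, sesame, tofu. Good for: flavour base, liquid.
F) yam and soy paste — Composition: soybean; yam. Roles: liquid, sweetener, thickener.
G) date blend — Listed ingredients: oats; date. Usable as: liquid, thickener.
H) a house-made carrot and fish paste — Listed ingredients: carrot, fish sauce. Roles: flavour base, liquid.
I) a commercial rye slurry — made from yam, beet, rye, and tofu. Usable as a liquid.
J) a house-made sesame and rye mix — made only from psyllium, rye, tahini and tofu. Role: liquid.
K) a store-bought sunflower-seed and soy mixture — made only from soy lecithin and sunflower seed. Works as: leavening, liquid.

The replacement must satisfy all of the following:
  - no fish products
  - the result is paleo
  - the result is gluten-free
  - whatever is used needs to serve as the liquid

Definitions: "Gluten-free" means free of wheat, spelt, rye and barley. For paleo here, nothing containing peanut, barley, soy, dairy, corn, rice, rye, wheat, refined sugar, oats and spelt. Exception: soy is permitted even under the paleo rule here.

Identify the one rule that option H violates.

usable as a liquid: satisfied
gluten-free: satisfied
paleo: satisfied
fish-free: has fish sauce — fails

fish-free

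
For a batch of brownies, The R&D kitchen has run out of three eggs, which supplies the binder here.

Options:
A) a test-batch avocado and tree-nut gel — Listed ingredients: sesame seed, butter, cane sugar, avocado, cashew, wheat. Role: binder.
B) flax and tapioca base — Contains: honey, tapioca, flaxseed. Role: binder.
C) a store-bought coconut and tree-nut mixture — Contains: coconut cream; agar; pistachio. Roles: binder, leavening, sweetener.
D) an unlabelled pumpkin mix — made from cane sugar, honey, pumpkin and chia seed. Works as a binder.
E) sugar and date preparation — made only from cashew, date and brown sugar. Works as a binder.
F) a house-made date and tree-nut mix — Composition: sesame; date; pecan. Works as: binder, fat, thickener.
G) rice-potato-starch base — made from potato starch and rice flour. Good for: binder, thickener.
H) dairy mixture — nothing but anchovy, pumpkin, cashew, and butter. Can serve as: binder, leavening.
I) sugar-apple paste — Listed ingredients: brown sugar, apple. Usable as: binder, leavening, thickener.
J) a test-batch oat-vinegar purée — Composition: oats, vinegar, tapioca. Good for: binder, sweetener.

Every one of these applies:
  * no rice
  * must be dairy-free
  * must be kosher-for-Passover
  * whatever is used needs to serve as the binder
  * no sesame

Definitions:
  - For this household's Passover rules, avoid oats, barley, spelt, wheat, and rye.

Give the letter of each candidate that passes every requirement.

A: has wheat, so not kosher-for-Passover; has sesame seed, so not sesame-free (and 1 more) — no
B: only honey, flaxseed and tapioca; none excluded — valid
C: no dairy, kosher-for-Passover — valid
D: works as a binder, kosher-for-Passover, no dairy — valid
E: works as a binder, no sesame, kosher-for-Passover — valid
F: has sesame, so not sesame-free — reject
G: has rice flour, so not rice-free — reject
H: has butter, so not dairy-free — out
I: works as a binder, no rice, no sesame — OK
J: has oats, so not kosher-for-Passover — out

B, C, D, E, I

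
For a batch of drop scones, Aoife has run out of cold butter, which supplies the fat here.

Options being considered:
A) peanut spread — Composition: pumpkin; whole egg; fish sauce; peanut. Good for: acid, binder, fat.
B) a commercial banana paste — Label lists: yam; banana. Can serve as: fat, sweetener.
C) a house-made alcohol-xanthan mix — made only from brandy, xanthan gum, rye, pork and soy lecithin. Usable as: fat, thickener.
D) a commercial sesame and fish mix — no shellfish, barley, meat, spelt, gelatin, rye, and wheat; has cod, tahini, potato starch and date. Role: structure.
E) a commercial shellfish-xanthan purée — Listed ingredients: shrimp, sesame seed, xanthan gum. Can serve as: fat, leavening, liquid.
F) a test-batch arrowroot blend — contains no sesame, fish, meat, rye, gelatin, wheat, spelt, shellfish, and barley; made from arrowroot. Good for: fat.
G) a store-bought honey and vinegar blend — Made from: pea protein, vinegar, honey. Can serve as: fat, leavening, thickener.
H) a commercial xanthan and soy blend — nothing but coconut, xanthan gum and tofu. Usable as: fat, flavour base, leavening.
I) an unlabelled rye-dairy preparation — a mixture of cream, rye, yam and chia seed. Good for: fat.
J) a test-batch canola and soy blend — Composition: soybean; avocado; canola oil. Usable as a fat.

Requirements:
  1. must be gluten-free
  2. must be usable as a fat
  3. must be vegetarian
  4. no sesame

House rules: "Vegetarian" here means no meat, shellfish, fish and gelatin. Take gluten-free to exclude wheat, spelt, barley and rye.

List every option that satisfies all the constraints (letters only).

B, F, G, H, J

A: has fish sauce, so not vegetarian — no
B: only banana and yam; none excluded — valid
C: has pork, so not vegetarian; has rye, so not gluten-free — reject
D: not usable as a fat; has cod, so not vegetarian (and 1 more) — out
E: has shrimp, so not vegetarian; has sesame seed, so not sesame-free — out
F: vegetarian, no sesame — valid
G: only honey, pea protein, and vinegar; none excluded — OK
H: nothing on the exclusion list — keep
I: has rye, so not gluten-free — no
J: all constraints satisfied — keep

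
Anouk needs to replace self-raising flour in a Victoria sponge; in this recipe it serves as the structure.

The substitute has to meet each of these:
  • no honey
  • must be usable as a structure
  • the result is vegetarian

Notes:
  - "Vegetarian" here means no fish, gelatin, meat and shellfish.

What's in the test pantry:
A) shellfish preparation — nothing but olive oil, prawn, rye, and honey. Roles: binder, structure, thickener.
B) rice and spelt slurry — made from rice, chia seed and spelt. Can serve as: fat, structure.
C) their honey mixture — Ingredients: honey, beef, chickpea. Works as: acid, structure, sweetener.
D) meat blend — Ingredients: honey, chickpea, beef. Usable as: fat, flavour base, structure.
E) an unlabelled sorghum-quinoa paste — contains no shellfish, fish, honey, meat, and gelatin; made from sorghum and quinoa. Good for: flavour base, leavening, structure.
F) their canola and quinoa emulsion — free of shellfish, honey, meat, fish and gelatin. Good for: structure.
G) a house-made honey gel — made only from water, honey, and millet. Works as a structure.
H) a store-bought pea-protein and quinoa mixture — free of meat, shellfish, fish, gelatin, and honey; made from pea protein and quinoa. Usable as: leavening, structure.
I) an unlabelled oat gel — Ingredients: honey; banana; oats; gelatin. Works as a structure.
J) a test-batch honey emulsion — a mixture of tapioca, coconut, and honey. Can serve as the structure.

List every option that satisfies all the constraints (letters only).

B, E, F, H

A: has prawn, so not vegetarian; has honey, so not honey-free — out
B: only rice, spelt, and chia seed; none excluded — valid
C: has beef, so not vegetarian; has honey, so not honey-free — out
D: has beef, so not vegetarian; has honey, so not honey-free — no
E: every rule checks out — valid
F: all constraints satisfied — OK
G: has honey, so not honey-free — out
H: works as a structure, no honey, vegetarian — keep
I: has gelatin, so not vegetarian; has honey, so not honey-free — out
J: has honey, so not honey-free — out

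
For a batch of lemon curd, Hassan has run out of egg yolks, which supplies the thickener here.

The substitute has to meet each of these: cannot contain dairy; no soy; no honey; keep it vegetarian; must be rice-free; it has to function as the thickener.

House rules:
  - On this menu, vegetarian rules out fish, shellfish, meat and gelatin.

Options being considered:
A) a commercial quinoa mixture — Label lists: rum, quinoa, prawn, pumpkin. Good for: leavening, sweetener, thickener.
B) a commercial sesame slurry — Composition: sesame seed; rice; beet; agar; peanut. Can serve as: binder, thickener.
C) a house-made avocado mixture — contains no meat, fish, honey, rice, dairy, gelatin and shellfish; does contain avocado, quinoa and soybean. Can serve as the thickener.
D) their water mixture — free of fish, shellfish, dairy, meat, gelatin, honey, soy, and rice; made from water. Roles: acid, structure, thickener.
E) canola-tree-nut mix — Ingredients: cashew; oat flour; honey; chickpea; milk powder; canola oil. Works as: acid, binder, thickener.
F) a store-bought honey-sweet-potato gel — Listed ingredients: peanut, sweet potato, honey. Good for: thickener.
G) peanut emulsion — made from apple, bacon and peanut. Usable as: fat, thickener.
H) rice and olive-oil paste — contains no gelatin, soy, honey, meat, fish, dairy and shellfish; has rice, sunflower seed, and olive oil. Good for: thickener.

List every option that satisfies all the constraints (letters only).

D

A: has prawn, so not vegetarian — out
B: has rice, so not rice-free — out
C: has soybean, so not soy-free — reject
D: works as a thickener, no soy, no honey — keep
E: has milk powder, so not dairy-free; has honey, so not honey-free — no
F: has honey, so not honey-free — no
G: has bacon, so not vegetarian — out
H: has rice, so not rice-free — out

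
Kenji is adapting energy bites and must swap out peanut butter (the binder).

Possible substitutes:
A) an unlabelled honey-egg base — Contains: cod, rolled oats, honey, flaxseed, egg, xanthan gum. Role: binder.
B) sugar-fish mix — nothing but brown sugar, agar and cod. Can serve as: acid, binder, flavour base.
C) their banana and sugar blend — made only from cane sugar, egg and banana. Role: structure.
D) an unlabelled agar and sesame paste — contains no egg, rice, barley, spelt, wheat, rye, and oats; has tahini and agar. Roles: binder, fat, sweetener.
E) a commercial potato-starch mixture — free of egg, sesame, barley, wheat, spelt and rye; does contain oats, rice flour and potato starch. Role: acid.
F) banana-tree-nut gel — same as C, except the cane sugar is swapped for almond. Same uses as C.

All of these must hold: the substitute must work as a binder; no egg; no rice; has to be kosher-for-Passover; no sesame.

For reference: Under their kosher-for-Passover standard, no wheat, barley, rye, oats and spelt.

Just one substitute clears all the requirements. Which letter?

B

A: has rolled oats, so not kosher-for-Passover; has egg, so not egg-free — out
B: no sesame, no rice — valid
C: not usable as a binder; has egg, so not egg-free — reject
D: has tahini, so not sesame-free — no
E: not usable as a binder; has oats, so not kosher-for-Passover (and 1 more) — out
F: not usable as a binder; has egg, so not egg-free — out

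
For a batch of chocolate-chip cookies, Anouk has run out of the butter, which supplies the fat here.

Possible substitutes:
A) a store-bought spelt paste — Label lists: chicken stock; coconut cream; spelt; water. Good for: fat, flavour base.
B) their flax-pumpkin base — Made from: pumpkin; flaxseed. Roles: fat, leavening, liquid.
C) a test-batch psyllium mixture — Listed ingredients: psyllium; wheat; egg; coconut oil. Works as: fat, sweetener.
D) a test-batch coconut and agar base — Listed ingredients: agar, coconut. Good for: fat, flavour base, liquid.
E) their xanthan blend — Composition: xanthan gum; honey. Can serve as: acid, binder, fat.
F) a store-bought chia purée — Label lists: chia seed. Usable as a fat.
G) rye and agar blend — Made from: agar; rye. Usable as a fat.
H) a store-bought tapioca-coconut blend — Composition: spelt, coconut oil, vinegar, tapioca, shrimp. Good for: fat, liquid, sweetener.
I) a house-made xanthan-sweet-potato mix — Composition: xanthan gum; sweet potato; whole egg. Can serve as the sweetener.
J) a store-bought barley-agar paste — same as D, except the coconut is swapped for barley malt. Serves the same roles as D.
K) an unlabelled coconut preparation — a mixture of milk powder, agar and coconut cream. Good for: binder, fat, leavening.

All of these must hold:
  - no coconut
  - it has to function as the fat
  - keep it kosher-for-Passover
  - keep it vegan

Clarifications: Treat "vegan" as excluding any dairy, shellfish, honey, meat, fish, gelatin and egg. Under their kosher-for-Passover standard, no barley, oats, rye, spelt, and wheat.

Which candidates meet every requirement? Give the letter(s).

A: has chicken stock, so not vegan; has spelt, so not kosher-for-Passover (and 1 more) — out
B: every rule checks out — OK
C: has egg, so not vegan; has wheat, so not kosher-for-Passover (and 1 more) — reject
D: has coconut, so not coconut-free — reject
E: has honey, so not vegan — out
F: only chia seed; none excluded — valid
G: has rye, so not kosher-for-Passover — reject
H: has shrimp, so not vegan; has spelt, so not kosher-for-Passover (and 1 more) — reject
I: not usable as a fat; has whole egg, so not vegan — reject
J: has barley malt, so not kosher-for-Passover — reject
K: has milk powder, so not vegan; has coconut cream, so not coconut-free — reject

B, F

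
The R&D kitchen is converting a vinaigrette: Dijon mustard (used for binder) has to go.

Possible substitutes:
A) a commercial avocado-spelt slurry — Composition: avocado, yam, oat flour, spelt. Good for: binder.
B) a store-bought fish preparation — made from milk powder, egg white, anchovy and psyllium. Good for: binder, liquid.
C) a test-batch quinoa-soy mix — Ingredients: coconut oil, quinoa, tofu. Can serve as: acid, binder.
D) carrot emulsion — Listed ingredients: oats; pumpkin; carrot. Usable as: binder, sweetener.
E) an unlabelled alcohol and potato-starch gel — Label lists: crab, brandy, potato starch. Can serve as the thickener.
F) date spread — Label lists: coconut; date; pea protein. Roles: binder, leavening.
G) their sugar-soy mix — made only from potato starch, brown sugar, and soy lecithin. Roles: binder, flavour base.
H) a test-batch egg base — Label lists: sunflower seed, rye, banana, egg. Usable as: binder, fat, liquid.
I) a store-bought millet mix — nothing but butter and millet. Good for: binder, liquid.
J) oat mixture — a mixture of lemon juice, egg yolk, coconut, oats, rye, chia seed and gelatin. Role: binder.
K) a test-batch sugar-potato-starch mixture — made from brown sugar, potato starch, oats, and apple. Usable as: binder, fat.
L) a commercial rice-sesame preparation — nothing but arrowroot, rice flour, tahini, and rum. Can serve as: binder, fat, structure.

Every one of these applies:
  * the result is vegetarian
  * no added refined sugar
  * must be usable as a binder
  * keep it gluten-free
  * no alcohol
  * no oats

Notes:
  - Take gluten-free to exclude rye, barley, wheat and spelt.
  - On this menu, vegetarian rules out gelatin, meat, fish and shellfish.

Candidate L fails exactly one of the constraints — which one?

alcohol-free

usable as a binder: satisfied
gluten-free: satisfied
vegetarian: satisfied
oat-free: satisfied
alcohol-free: has rum — fails
no-added-sugar: satisfied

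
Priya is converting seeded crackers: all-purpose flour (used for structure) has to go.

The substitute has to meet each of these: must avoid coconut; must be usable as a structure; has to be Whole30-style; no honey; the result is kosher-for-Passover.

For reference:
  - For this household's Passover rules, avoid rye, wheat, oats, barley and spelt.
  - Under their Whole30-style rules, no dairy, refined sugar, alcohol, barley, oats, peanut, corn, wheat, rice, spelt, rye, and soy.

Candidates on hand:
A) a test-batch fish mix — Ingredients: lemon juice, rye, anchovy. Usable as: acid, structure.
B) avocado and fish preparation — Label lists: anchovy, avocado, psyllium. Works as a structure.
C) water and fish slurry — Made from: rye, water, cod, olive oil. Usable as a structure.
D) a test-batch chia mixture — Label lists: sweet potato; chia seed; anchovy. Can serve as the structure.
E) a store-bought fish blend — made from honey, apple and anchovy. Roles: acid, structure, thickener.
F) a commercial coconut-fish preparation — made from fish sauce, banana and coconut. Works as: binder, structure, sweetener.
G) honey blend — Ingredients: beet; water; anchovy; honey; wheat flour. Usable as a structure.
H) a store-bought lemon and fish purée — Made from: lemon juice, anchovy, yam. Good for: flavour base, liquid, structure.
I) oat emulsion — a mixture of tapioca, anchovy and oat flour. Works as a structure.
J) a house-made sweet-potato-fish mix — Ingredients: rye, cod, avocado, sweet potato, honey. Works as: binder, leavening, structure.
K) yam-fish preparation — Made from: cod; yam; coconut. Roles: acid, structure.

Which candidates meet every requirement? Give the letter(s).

A: has rye, so not kosher-for-Passover; has rye, so not Whole30-style — reject
B: kosher-for-Passover, no honey — OK
C: has rye, so not kosher-for-Passover; has rye, so not Whole30-style — out
D: all constraints satisfied — keep
E: has honey, so not honey-free — no
F: has coconut, so not coconut-free — reject
G: has wheat flour, so not kosher-for-Passover; has wheat flour, so not Whole30-style (and 1 more) — reject
H: no honey, kosher-for-Passover — keep
I: has oat flour, so not kosher-for-Passover; has oat flour, so not Whole30-style — no
J: has rye, so not kosher-for-Passover; has rye, so not Whole30-style (and 1 more) — out
K: has coconut, so not coconut-free — reject

B, D, H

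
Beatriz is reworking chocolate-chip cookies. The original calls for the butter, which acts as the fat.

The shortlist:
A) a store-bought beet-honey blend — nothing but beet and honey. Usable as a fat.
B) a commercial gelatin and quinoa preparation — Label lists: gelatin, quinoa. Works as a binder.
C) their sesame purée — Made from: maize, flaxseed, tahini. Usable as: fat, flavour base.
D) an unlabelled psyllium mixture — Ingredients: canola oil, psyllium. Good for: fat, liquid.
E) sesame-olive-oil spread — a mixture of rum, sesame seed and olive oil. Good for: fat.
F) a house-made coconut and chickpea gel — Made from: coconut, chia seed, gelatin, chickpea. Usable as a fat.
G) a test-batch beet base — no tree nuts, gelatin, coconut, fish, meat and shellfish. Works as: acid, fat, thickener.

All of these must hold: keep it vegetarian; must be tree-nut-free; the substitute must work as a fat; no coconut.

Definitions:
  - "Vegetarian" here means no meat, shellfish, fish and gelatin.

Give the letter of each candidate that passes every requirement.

A, C, D, E, G

A: only honey and beet; none excluded — OK
B: not usable as a fat; has gelatin, so not vegetarian — out
C: all constraints satisfied — valid
D: only psyllium and canola oil; none excluded — OK
E: works as a fat, no tree nuts, vegetarian — keep
F: has gelatin, so not vegetarian; has coconut, so not coconut-free — out
G: no coconut, vegetarian — valid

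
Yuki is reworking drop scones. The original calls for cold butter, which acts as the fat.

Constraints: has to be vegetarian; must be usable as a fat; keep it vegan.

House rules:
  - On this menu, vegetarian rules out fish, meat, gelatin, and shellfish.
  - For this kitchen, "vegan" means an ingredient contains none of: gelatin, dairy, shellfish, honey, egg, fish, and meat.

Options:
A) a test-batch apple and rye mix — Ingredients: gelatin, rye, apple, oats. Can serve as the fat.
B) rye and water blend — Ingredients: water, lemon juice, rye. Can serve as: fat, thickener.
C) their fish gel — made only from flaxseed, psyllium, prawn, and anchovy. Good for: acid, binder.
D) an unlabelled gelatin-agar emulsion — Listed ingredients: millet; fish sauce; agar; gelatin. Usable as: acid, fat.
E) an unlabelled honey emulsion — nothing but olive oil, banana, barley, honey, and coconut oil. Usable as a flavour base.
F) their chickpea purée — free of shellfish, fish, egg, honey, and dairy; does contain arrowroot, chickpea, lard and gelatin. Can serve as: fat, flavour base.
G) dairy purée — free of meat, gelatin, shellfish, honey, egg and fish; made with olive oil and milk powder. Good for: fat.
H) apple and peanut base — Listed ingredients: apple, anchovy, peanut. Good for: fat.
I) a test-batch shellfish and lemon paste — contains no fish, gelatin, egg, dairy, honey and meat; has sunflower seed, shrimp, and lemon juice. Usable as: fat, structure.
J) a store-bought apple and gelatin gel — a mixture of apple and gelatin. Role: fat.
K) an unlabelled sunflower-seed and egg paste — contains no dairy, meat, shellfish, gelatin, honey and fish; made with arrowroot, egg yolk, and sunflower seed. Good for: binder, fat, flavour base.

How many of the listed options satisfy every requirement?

A: has gelatin, so not vegetarian; has gelatin, so not vegan — out
B: only rye, lemon juice and water; none excluded — keep
C: not usable as a fat; has anchovy, so not vegetarian (and 1 more) — reject
D: has fish sauce, so not vegetarian; has fish sauce, so not vegan — out
E: not usable as a fat; has honey, so not vegan — no
F: has gelatin, so not vegetarian; has gelatin, so not vegan — reject
G: has milk powder, so not vegan — out
H: has anchovy, so not vegetarian; has anchovy, so not vegan — out
I: has shrimp, so not vegetarian; has shrimp, so not vegan — out
J: has gelatin, so not vegetarian; has gelatin, so not vegan — reject
K: has egg yolk, so not vegan — no

1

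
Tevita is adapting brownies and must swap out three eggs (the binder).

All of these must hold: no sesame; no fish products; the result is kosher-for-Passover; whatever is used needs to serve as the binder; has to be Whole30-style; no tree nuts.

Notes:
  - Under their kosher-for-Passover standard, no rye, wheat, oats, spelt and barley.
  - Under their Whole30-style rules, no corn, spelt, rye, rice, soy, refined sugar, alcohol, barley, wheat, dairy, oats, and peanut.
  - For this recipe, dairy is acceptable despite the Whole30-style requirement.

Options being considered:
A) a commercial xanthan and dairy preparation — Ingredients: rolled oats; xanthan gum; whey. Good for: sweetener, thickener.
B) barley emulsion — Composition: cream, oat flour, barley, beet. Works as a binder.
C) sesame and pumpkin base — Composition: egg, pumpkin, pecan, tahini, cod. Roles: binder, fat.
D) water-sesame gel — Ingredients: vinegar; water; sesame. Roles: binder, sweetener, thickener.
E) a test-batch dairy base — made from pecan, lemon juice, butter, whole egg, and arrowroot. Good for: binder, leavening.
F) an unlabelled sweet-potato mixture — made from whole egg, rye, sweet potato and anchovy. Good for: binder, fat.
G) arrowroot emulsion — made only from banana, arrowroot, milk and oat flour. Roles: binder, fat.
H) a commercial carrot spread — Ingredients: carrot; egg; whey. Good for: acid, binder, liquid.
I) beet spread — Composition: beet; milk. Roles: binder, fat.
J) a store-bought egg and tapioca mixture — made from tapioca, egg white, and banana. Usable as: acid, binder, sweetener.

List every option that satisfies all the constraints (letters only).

H, I, J

A: not usable as a binder; has rolled oats, so not kosher-for-Passover (and 1 more) — out
B: has barley, so not kosher-for-Passover; has barley, so not Whole30-style — reject
C: has cod, so not fish-free; has tahini, so not sesame-free (and 1 more) — out
D: has sesame, so not sesame-free — out
E: has pecan, so not tree-nut-free — reject
F: has rye, so not kosher-for-Passover; has rye, so not Whole30-style (and 1 more) — out
G: has oat flour, so not kosher-for-Passover; has oat flour, so not Whole30-style — reject
H: dairy is permitted under the Whole30-style carve-out; nothing else excluded — valid
I: dairy is permitted under the Whole30-style carve-out; nothing else excluded — OK
J: nothing on the exclusion list — OK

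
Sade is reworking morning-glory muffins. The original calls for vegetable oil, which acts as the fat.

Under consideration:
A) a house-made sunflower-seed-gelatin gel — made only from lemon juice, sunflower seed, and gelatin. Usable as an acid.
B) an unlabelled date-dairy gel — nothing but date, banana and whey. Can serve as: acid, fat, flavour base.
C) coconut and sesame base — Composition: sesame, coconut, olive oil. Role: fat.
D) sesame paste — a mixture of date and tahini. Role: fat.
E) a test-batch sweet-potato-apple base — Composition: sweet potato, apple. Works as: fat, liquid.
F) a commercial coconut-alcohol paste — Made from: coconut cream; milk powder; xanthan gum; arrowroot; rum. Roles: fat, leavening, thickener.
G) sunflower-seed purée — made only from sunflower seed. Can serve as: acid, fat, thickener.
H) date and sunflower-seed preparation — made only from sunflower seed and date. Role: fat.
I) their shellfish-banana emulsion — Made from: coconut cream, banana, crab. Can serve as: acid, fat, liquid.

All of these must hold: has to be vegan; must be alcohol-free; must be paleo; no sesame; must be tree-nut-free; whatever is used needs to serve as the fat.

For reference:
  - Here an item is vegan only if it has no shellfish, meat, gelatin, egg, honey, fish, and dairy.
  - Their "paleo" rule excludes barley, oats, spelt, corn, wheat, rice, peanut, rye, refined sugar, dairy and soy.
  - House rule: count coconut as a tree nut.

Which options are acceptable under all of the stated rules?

E, G, H

A: not usable as a fat; has gelatin, so not vegan — no
B: has whey, so not vegan; has whey, so not paleo — no
C: has coconut, so not tree-nut-free; has sesame, so not sesame-free — reject
D: has tahini, so not sesame-free — no
E: only sweet potato and apple; none excluded — OK
F: has milk powder, so not vegan; has milk powder, so not paleo (and 2 more) — out
G: every rule checks out — OK
H: works as a fat, no sesame, no alcohol — OK
I: has crab, so not vegan; has coconut cream, so not tree-nut-free — no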